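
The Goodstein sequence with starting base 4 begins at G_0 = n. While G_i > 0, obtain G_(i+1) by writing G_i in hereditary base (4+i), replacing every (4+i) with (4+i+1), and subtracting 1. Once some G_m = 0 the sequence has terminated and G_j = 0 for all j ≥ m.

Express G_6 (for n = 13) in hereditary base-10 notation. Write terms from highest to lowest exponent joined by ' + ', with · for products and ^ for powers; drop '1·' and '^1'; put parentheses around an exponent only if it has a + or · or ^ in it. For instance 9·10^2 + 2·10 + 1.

2·10 + 1

base 4: 13 = 3·4 + 1; at 5: 3·5 + 1 = 16; next = 15
base 5: 15 = 3·5; at 6: 3·6 = 18; next = 17
base 6: 17 = 2·6 + 5; at 7: 2·7 + 5 = 19; next = 18
base 7: 18 = 2·7 + 4; at 8: 2·8 + 4 = 20; next = 19
base 8: 19 = 2·8 + 3; at 9: 2·9 + 3 = 21; next = 20
base 9: 20 = 2·9 + 2; at 10: 2·10 + 2 = 22; next = 21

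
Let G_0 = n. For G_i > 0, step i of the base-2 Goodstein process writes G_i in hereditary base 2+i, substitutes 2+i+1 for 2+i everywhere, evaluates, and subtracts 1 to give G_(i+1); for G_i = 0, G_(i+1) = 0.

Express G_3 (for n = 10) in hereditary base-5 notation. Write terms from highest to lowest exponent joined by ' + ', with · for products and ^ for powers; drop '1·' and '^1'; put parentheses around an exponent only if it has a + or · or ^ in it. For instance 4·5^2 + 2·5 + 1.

5^(5 + 1)

i=0: 10 = 2^(2 + 1) + 2 (b=2); 2→3: 3^(3 + 1) + 3 = 84; 84−1 = 83
i=1: 83 = 3^(3 + 1) + 2 (b=3); 3→4: 4^(4 + 1) + 2 = 1026; 1026−1 = 1025
i=2: 1025 = 4^(4 + 1) + 1 (b=4); 4→5: 5^(5 + 1) + 1 = 15626; 15626−1 = 15625
i=3: 15625 = 5^(5 + 1) (b=5); 5→6: 6^(6 + 1) = 279936; 279936−1 = 279935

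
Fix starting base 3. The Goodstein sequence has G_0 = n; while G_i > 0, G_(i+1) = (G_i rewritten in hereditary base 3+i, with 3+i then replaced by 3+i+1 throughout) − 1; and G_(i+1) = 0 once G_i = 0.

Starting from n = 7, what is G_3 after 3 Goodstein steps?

7 —HB3→ 2·3 + 1 —bump→ 2·4 + 1 = 9 —(−1)→ 8
8 —HB4→ 2·4 —bump→ 2·5 = 10 —(−1)→ 9
9 —HB5→ 5 + 4 —bump→ 6 + 4 = 10 —(−1)→ 9
9 —HB6→ 6 + 3 —bump→ 7 + 3 = 10 —(−1)→ 9

9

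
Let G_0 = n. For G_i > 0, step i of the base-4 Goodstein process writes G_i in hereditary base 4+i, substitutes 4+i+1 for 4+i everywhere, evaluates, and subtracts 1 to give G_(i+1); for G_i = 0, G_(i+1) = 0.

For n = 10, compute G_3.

13

[0] 10 ≡ 2·4 + 2 (base 4). Lift 5: 12. −1: 11.
[1] 11 ≡ 2·5 + 1 (base 5). Lift 6: 13. −1: 12.
[2] 12 ≡ 2·6 (base 6). Lift 7: 14. −1: 13.
[3] 13 ≡ 7 + 6 (base 7). Lift 8: 14. −1: 13.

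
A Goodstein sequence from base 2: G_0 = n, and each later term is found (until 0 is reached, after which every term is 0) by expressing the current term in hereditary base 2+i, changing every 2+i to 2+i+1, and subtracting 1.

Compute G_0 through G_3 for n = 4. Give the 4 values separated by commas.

4, 26, 41, 60

[0] 4 ≡ 2^2 (base 2). Lift 3: 27. −1: 26.
[1] 26 ≡ 2·3^2 + 2·3 + 2 (base 3). Lift 4: 42. −1: 41.
[2] 41 ≡ 2·4^2 + 2·4 + 1 (base 4). Lift 5: 61. −1: 60.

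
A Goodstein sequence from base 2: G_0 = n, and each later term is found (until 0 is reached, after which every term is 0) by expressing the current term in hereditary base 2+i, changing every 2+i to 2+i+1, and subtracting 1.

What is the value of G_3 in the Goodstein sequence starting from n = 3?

2

step 0: 3 = 2 + 1; sub 3 for 2: 3 + 1; = 4; G_1 = 4−1 = 3
step 1: 3 = 3; sub 4 for 3: 4; = 4; G_2 = 4−1 = 3
step 2: 3 = 3; sub 5 for 4: 3; = 3; G_3 = 3−1 = 2
step 3: 2 = 2; sub 6 for 5: 2; = 2; G_4 = 2−1 = 1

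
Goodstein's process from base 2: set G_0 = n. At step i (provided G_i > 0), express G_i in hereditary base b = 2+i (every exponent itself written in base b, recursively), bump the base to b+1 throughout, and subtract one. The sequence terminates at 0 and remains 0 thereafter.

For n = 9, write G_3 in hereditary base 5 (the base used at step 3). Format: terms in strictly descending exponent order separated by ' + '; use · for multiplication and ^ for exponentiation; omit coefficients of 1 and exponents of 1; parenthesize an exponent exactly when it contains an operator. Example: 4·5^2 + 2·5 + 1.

(0) 9|_2 = 2^(2 + 1) + 1 ↦ 3^(3 + 1) + 1|_3 = 82 ⇒ 81
(1) 81|_3 = 3^(3 + 1) ↦ 4^(4 + 1)|_4 = 1024 ⇒ 1023
(2) 1023|_4 = 3·4^4 + 3·4^3 + 3·4^2 + 3·4 + 3 ↦ 3·5^5 + 3·5^3 + 3·5^2 + 3·5 + 3|_5 = 9843 ⇒ 9842
(3) 9842|_5 = 3·5^5 + 3·5^3 + 3·5^2 + 3·5 + 2 ↦ 3·6^6 + 3·6^3 + 3·6^2 + 3·6 + 2|_6 = 140744 ⇒ 140743

3·5^5 + 3·5^3 + 3·5^2 + 3·5 + 2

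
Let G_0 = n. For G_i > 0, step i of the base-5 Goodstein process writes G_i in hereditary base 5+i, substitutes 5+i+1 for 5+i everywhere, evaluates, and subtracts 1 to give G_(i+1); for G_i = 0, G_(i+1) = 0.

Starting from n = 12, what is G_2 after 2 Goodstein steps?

14

step 0: 12 = 2·5 + 2; sub 6 for 5: 2·6 + 2; = 14; G_1 = 14−1 = 13
step 1: 13 = 2·6 + 1; sub 7 for 6: 2·7 + 1; = 15; G_2 = 15−1 = 14
step 2: 14 = 2·7; sub 8 for 7: 2·8; = 16; G_3 = 16−1 = 15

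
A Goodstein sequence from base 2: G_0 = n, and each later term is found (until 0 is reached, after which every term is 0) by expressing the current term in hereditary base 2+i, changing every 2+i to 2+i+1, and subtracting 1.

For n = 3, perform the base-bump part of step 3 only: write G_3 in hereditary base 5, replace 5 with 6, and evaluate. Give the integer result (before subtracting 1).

2

i=0: 3 = 2 + 1 (b=2); 2→3: 3 + 1 = 4; 4−1 = 3
i=1: 3 = 3 (b=3); 3→4: 4 = 4; 4−1 = 3
i=2: 3 = 3 (b=4); 4→5: 3 = 3; 3−1 = 2
i=3: 2 = 2 (b=5); 5→6: 2 = 2; 2−1 = 1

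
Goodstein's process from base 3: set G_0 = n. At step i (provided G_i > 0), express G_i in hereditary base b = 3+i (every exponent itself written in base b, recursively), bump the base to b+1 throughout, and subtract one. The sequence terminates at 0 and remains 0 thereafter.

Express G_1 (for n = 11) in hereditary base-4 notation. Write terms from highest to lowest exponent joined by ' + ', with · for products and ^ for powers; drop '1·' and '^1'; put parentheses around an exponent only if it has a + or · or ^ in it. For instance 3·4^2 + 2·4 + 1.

4^2 + 1

step 0: 11 = 3^2 + 2; sub 4 for 3: 4^2 + 2; = 18; G_1 = 18−1 = 17
step 1: 17 = 4^2 + 1; sub 5 for 4: 5^2 + 1; = 26; G_2 = 26−1 = 25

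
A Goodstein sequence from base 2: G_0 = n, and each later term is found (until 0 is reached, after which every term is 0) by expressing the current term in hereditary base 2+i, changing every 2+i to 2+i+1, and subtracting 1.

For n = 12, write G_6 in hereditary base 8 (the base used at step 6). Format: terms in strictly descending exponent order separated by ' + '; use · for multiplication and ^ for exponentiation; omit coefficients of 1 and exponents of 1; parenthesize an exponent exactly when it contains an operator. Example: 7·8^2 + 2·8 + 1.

8^(8 + 1) + 2·8^2 + 8 + 3

(0) 12|_2 = 2^(2 + 1) + 2^2 ↦ 3^(3 + 1) + 3^3|_3 = 108 ⇒ 107
(1) 107|_3 = 3^(3 + 1) + 2·3^2 + 2·3 + 2 ↦ 4^(4 + 1) + 2·4^2 + 2·4 + 2|_4 = 1066 ⇒ 1065
(2) 1065|_4 = 4^(4 + 1) + 2·4^2 + 2·4 + 1 ↦ 5^(5 + 1) + 2·5^2 + 2·5 + 1|_5 = 15686 ⇒ 15685
(3) 15685|_5 = 5^(5 + 1) + 2·5^2 + 2·5 ↦ 6^(6 + 1) + 2·6^2 + 2·6|_6 = 280020 ⇒ 280019
(4) 280019|_6 = 6^(6 + 1) + 2·6^2 + 6 + 5 ↦ 7^(7 + 1) + 2·7^2 + 7 + 5|_7 = 5764911 ⇒ 5764910
(5) 5764910|_7 = 7^(7 + 1) + 2·7^2 + 7 + 4 ↦ 8^(8 + 1) + 2·8^2 + 8 + 4|_8 = 134217868 ⇒ 134217867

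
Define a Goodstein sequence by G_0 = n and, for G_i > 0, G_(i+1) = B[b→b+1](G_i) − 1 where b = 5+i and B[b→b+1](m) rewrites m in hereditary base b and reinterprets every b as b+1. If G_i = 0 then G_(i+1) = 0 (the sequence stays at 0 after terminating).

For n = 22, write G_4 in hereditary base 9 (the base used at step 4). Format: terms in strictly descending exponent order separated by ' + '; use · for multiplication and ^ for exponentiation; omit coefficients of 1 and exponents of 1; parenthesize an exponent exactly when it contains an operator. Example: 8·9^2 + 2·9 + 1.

22 —HB5→ 4·5 + 2 —bump→ 4·6 + 2 = 26 —(−1)→ 25
25 —HB6→ 4·6 + 1 —bump→ 4·7 + 1 = 29 —(−1)→ 28
28 —HB7→ 4·7 —bump→ 4·8 = 32 —(−1)→ 31
31 —HB8→ 3·8 + 7 —bump→ 3·9 + 7 = 34 —(−1)→ 33
33 —HB9→ 3·9 + 6 —bump→ 3·10 + 6 = 36 —(−1)→ 35

3·9 + 6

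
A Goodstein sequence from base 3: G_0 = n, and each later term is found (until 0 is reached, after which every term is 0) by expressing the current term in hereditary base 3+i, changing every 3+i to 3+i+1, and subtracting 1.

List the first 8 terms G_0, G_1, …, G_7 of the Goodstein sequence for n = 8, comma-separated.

8, 9, 10, 11, 11, 11, 11, 11

G_0 = 8. HB_3(8) = 2·3 + 2. Bump = 10. G_1 = 9.
G_1 = 9. HB_4(9) = 2·4 + 1. Bump = 11. G_2 = 10.
G_2 = 10. HB_5(10) = 2·5. Bump = 12. G_3 = 11.
G_3 = 11. HB_6(11) = 6 + 5. Bump = 12. G_4 = 11.
G_4 = 11. HB_7(11) = 7 + 4. Bump = 12. G_5 = 11.
G_5 = 11. HB_8(11) = 8 + 3. Bump = 12. G_6 = 11.
G_6 = 11. HB_9(11) = 9 + 2. Bump = 12. G_7 = 11.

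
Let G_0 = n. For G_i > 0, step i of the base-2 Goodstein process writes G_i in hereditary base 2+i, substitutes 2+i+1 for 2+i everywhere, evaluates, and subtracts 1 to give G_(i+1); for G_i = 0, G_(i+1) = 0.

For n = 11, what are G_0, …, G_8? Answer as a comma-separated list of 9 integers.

base 2: 11 = 2^(2 + 1) + 2 + 1; at 3: 3^(3 + 1) + 3 + 1 = 85; next = 84
base 3: 84 = 3^(3 + 1) + 3; at 4: 4^(4 + 1) + 4 = 1028; next = 1027
base 4: 1027 = 4^(4 + 1) + 3; at 5: 5^(5 + 1) + 3 = 15628; next = 15627
base 5: 15627 = 5^(5 + 1) + 2; at 6: 6^(6 + 1) + 2 = 279938; next = 279937
base 6: 279937 = 6^(6 + 1) + 1; at 7: 7^(7 + 1) + 1 = 5764802; next = 5764801
base 7: 5764801 = 7^(7 + 1); at 8: 8^(8 + 1) = 134217728; next = 134217727
base 8: 134217727 = 7·8^8 + 7·8^7 + 7·8^6 + 7·8^5 + 7·8^4 + 7·8^3 + 7·8^2 + 7·8 + 7; at 9: 7·9^9 + 7·9^7 + 7·9^6 + 7·9^5 + 7·9^4 + 7·9^3 + 7·9^2 + 7·9 + 7 = 2749609303; next = 2749609302
base 9: 2749609302 = 7·9^9 + 7·9^7 + 7·9^6 + 7·9^5 + 7·9^4 + 7·9^3 + 7·9^2 + 7·9 + 6; at 10: 7·10^10 + 7·10^7 + 7·10^6 + 7·10^5 + 7·10^4 + 7·10^3 + 7·10^2 + 7·10 + 6 = 70077777776; next = 70077777775

11, 84, 1027, 15627, 279937, 5764801, 134217727, 2749609302, 70077777775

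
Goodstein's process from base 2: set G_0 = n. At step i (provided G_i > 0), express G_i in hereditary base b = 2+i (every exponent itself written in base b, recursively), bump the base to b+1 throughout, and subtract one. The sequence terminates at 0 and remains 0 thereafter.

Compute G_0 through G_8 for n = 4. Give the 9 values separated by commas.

4, 26, 41, 60, 83, 109, 139, 173, 211

4 —HB2→ 2^2 —bump→ 3^3 = 27 —(−1)→ 26
26 —HB3→ 2·3^2 + 2·3 + 2 —bump→ 2·4^2 + 2·4 + 2 = 42 —(−1)→ 41
41 —HB4→ 2·4^2 + 2·4 + 1 —bump→ 2·5^2 + 2·5 + 1 = 61 —(−1)→ 60
60 —HB5→ 2·5^2 + 2·5 —bump→ 2·6^2 + 2·6 = 84 —(−1)→ 83
83 —HB6→ 2·6^2 + 6 + 5 —bump→ 2·7^2 + 7 + 5 = 110 —(−1)→ 109
109 —HB7→ 2·7^2 + 7 + 4 —bump→ 2·8^2 + 8 + 4 = 140 —(−1)→ 139
139 —HB8→ 2·8^2 + 8 + 3 —bump→ 2·9^2 + 9 + 3 = 174 —(−1)→ 173
173 —HB9→ 2·9^2 + 9 + 2 —bump→ 2·10^2 + 10 + 2 = 212 —(−1)→ 211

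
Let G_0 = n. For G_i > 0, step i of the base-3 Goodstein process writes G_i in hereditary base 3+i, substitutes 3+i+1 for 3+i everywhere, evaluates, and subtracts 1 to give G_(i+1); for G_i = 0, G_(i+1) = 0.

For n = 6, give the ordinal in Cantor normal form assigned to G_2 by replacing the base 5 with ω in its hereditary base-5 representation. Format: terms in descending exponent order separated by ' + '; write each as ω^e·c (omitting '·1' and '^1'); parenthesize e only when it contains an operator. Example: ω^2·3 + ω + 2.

[0] 6 ≡ 2·3 (base 3). Lift 4: 8. −1: 7.
[1] 7 ≡ 4 + 3 (base 4). Lift 5: 8. −1: 7.

ω + 2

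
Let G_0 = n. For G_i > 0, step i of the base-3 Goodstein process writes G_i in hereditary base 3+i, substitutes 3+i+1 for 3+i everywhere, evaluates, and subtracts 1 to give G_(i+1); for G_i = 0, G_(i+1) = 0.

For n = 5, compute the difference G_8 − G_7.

-1

(0) 5|_3 = 3 + 2 ↦ 4 + 2|_4 = 6 ⇒ 5
(1) 5|_4 = 4 + 1 ↦ 5 + 1|_5 = 6 ⇒ 5
(2) 5|_5 = 5 ↦ 6|_6 = 6 ⇒ 5
(3) 5|_6 = 5 ↦ 5|_7 = 5 ⇒ 4
(4) 4|_7 = 4 ↦ 4|_8 = 4 ⇒ 3
(5) 3|_8 = 3 ↦ 3|_9 = 3 ⇒ 2
(6) 2|_9 = 2 ↦ 2|_10 = 2 ⇒ 1
(7) 1|_10 = 1 ↦ 1|_11 = 1 ⇒ 0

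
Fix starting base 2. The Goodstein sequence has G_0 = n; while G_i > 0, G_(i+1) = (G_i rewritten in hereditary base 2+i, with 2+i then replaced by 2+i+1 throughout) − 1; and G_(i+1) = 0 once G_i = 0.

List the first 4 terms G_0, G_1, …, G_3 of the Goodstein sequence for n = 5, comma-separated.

5, 27, 255, 467

[0] 5 ≡ 2^2 + 1 (base 2). Lift 3: 28. −1: 27.
[1] 27 ≡ 3^3 (base 3). Lift 4: 256. −1: 255.
[2] 255 ≡ 3·4^3 + 3·4^2 + 3·4 + 3 (base 4). Lift 5: 468. −1: 467.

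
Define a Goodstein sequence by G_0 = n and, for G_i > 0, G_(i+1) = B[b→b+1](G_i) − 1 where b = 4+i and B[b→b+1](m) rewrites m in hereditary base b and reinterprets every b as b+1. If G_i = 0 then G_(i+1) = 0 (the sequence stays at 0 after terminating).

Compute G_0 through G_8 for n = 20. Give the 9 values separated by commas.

20, 29, 39, 51, 65, 81, 99, 107, 115

20 —HB4→ 4^2 + 4 —bump→ 5^2 + 5 = 30 —(−1)→ 29
29 —HB5→ 5^2 + 4 —bump→ 6^2 + 4 = 40 —(−1)→ 39
39 —HB6→ 6^2 + 3 —bump→ 7^2 + 3 = 52 —(−1)→ 51
51 —HB7→ 7^2 + 2 —bump→ 8^2 + 2 = 66 —(−1)→ 65
65 —HB8→ 8^2 + 1 —bump→ 9^2 + 1 = 82 —(−1)→ 81
81 —HB9→ 9^2 —bump→ 10^2 = 100 —(−1)→ 99
99 —HB10→ 9·10 + 9 —bump→ 9·11 + 9 = 108 —(−1)→ 107
107 —HB11→ 9·11 + 8 —bump→ 9·12 + 8 = 116 —(−1)→ 115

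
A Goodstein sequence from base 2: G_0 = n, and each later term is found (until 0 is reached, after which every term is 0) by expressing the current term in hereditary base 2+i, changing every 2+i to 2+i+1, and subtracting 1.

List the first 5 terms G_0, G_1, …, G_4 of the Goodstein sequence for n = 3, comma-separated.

3, 3, 3, 2, 1

(0) 3|_2 = 2 + 1 ↦ 3 + 1|_3 = 4 ⇒ 3
(1) 3|_3 = 3 ↦ 4|_4 = 4 ⇒ 3
(2) 3|_4 = 3 ↦ 3|_5 = 3 ⇒ 2
(3) 2|_5 = 2 ↦ 2|_6 = 2 ⇒ 1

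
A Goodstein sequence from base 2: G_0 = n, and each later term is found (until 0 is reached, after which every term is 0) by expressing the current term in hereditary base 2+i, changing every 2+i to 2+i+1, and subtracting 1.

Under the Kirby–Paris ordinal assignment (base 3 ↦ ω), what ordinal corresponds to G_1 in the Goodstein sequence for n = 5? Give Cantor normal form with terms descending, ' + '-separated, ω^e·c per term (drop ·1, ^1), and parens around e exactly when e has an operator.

ω^ω

(0) 5|_2 = 2^2 + 1 ↦ 3^3 + 1|_3 = 28 ⇒ 27
(1) 27|_3 = 3^3 ↦ 4^4|_4 = 256 ⇒ 255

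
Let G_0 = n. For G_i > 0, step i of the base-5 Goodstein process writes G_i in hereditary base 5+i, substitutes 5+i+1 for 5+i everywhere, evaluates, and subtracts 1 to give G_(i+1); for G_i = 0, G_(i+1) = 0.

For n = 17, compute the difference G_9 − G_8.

(0) 17|_5 = 3·5 + 2 ↦ 3·6 + 2|_6 = 20 ⇒ 19
(1) 19|_6 = 3·6 + 1 ↦ 3·7 + 1|_7 = 22 ⇒ 21
(2) 21|_7 = 3·7 ↦ 3·8|_8 = 24 ⇒ 23
(3) 23|_8 = 2·8 + 7 ↦ 2·9 + 7|_9 = 25 ⇒ 24
(4) 24|_9 = 2·9 + 6 ↦ 2·10 + 6|_10 = 26 ⇒ 25
(5) 25|_10 = 2·10 + 5 ↦ 2·11 + 5|_11 = 27 ⇒ 26
(6) 26|_11 = 2·11 + 4 ↦ 2·12 + 4|_12 = 28 ⇒ 27
(7) 27|_12 = 2·12 + 3 ↦ 2·13 + 3|_13 = 29 ⇒ 28
(8) 28|_13 = 2·13 + 2 ↦ 2·14 + 2|_14 = 30 ⇒ 29

1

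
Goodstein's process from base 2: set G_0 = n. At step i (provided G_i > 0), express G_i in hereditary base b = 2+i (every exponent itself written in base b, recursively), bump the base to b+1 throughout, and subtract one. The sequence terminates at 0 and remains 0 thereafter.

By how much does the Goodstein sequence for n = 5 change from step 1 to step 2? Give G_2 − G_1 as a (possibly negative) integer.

228

G_0 = 5. HB_2(5) = 2^2 + 1. Bump = 28. G_1 = 27.
G_1 = 27. HB_3(27) = 3^3. Bump = 256. G_2 = 255.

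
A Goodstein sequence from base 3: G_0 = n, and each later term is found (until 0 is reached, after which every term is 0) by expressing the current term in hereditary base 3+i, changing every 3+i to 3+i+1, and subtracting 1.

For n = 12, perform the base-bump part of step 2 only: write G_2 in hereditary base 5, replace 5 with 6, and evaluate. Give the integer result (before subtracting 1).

38

G_0=12  [base 3] 3^2 + 3  →[3↦4]→  4^2 + 4 = 20  −1 ⇒ G_1=19
G_1=19  [base 4] 4^2 + 3  →[4↦5]→  5^2 + 3 = 28  −1 ⇒ G_2=27
G_2=27  [base 5] 5^2 + 2  →[5↦6]→  6^2 + 2 = 38  −1 ⇒ G_3=37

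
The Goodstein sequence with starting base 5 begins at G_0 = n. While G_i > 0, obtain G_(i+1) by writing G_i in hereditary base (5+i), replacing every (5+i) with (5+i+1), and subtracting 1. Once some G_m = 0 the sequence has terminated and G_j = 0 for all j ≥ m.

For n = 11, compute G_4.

i=0: 11 = 2·5 + 1 (b=5); 5→6: 2·6 + 1 = 13; 13−1 = 12
i=1: 12 = 2·6 (b=6); 6→7: 2·7 = 14; 14−1 = 13
i=2: 13 = 7 + 6 (b=7); 7→8: 8 + 6 = 14; 14−1 = 13
i=3: 13 = 8 + 5 (b=8); 8→9: 9 + 5 = 14; 14−1 = 13
i=4: 13 = 9 + 4 (b=9); 9→10: 10 + 4 = 14; 14−1 = 13

13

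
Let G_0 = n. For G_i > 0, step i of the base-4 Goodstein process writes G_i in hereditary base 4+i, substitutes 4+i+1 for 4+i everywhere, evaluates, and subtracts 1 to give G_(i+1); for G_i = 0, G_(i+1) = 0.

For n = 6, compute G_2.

6 —HB4→ 4 + 2 —bump→ 5 + 2 = 7 —(−1)→ 6
6 —HB5→ 5 + 1 —bump→ 6 + 1 = 7 —(−1)→ 6
6 —HB6→ 6 —bump→ 7 = 7 —(−1)→ 6

6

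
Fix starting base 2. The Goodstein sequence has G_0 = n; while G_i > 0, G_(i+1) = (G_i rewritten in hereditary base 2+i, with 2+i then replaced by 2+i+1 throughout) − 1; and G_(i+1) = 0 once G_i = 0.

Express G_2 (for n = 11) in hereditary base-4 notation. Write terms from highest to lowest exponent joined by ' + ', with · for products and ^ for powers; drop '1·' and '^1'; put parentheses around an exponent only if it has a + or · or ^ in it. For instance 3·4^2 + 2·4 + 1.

4^(4 + 1) + 3

11 —HB2→ 2^(2 + 1) + 2 + 1 —bump→ 3^(3 + 1) + 3 + 1 = 85 —(−1)→ 84
84 —HB3→ 3^(3 + 1) + 3 —bump→ 4^(4 + 1) + 4 = 1028 —(−1)→ 1027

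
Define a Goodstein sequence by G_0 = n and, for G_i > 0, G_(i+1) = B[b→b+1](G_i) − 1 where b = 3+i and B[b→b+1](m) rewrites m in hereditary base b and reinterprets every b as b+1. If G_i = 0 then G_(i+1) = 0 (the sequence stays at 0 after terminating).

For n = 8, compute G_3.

11

[0] 8 ≡ 2·3 + 2 (base 3). Lift 4: 10. −1: 9.
[1] 9 ≡ 2·4 + 1 (base 4). Lift 5: 11. −1: 10.
[2] 10 ≡ 2·5 (base 5). Lift 6: 12. −1: 11.
[3] 11 ≡ 6 + 5 (base 6). Lift 7: 12. −1: 11.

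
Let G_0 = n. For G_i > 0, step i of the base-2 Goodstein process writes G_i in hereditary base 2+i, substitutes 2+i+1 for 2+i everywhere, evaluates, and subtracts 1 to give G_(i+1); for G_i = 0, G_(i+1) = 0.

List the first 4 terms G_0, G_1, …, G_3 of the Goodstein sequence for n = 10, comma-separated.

10, 83, 1025, 15625

(0) 10|_2 = 2^(2 + 1) + 2 ↦ 3^(3 + 1) + 3|_3 = 84 ⇒ 83
(1) 83|_3 = 3^(3 + 1) + 2 ↦ 4^(4 + 1) + 2|_4 = 1026 ⇒ 1025
(2) 1025|_4 = 4^(4 + 1) + 1 ↦ 5^(5 + 1) + 1|_5 = 15626 ⇒ 15625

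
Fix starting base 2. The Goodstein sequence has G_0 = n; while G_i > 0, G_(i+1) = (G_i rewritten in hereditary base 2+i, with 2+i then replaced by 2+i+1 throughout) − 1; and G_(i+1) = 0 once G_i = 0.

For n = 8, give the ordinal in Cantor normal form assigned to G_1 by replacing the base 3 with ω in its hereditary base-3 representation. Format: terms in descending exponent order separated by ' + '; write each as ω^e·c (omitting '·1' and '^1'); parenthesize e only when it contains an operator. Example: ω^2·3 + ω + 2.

8 —HB2→ 2^(2 + 1) —bump→ 3^(3 + 1) = 81 —(−1)→ 80
80 —HB3→ 2·3^3 + 2·3^2 + 2·3 + 2 —bump→ 2·4^4 + 2·4^2 + 2·4 + 2 = 554 —(−1)→ 553

ω^ω·2 + ω^2·2 + ω·2 + 2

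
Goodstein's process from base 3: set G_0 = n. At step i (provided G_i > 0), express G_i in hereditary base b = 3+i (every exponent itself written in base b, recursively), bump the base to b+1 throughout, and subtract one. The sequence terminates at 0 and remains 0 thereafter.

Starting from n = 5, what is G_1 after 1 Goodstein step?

G_0 = 5. HB_3(5) = 3 + 2. Bump = 6. G_1 = 5.
G_1 = 5. HB_4(5) = 4 + 1. Bump = 6. G_2 = 5.

5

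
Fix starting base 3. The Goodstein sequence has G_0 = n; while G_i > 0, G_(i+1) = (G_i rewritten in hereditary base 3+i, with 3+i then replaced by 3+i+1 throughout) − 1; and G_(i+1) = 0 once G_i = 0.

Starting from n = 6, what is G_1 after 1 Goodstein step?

7

i=0: 6 = 2·3 (b=3); 3→4: 2·4 = 8; 8−1 = 7
i=1: 7 = 4 + 3 (b=4); 4→5: 5 + 3 = 8; 8−1 = 7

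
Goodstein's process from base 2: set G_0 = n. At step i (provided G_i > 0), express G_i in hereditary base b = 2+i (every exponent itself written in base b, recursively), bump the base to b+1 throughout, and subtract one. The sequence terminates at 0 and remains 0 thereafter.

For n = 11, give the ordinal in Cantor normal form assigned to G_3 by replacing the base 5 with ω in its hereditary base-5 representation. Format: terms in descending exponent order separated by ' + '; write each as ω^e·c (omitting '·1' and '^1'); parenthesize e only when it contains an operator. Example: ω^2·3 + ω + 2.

(0) 11|_2 = 2^(2 + 1) + 2 + 1 ↦ 3^(3 + 1) + 3 + 1|_3 = 85 ⇒ 84
(1) 84|_3 = 3^(3 + 1) + 3 ↦ 4^(4 + 1) + 4|_4 = 1028 ⇒ 1027
(2) 1027|_4 = 4^(4 + 1) + 3 ↦ 5^(5 + 1) + 3|_5 = 15628 ⇒ 15627
(3) 15627|_5 = 5^(5 + 1) + 2 ↦ 6^(6 + 1) + 2|_6 = 279938 ⇒ 279937

ω^(ω + 1) + 2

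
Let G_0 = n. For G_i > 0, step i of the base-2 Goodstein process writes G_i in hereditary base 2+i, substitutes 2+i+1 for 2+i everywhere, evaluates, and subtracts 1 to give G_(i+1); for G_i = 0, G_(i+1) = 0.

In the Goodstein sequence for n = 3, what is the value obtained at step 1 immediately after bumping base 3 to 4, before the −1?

3 —HB2→ 2 + 1 —bump→ 3 + 1 = 4 —(−1)→ 3
3 —HB3→ 3 —bump→ 4 = 4 —(−1)→ 3

4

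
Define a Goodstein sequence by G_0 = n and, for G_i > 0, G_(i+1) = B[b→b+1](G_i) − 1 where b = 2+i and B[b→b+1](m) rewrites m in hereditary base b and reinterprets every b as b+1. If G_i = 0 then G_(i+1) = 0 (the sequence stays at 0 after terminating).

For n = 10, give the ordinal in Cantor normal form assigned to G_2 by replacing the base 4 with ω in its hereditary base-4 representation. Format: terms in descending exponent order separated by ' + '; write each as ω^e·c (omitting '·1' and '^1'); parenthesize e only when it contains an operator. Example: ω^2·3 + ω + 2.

ω^(ω + 1) + 1

[0] 10 ≡ 2^(2 + 1) + 2 (base 2). Lift 3: 84. −1: 83.
[1] 83 ≡ 3^(3 + 1) + 2 (base 3). Lift 4: 1026. −1: 1025.
[2] 1025 ≡ 4^(4 + 1) + 1 (base 4). Lift 5: 15626. −1: 15625.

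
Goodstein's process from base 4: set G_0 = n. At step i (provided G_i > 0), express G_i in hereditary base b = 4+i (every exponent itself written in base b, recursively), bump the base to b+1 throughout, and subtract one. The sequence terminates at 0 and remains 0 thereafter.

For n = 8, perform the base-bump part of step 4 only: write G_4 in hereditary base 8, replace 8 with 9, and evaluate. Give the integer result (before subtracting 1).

8 —HB4→ 2·4 —bump→ 2·5 = 10 —(−1)→ 9
9 —HB5→ 5 + 4 —bump→ 6 + 4 = 10 —(−1)→ 9
9 —HB6→ 6 + 3 —bump→ 7 + 3 = 10 —(−1)→ 9
9 —HB7→ 7 + 2 —bump→ 8 + 2 = 10 —(−1)→ 9

10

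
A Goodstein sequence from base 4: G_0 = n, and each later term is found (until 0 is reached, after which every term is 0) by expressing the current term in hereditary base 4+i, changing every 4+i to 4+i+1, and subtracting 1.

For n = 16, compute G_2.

[0] 16 ≡ 4^2 (base 4). Lift 5: 25. −1: 24.
[1] 24 ≡ 4·5 + 4 (base 5). Lift 6: 28. −1: 27.

27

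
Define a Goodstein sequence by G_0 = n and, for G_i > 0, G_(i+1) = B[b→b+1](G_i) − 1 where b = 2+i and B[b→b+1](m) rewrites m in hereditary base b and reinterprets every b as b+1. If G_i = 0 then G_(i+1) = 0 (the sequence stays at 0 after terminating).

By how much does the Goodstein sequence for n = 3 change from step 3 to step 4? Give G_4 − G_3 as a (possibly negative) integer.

-1

[0] 3 ≡ 2 + 1 (base 2). Lift 3: 4. −1: 3.
[1] 3 ≡ 3 (base 3). Lift 4: 4. −1: 3.
[2] 3 ≡ 3 (base 4). Lift 5: 3. −1: 2.
[3] 2 ≡ 2 (base 5). Lift 6: 2. −1: 1.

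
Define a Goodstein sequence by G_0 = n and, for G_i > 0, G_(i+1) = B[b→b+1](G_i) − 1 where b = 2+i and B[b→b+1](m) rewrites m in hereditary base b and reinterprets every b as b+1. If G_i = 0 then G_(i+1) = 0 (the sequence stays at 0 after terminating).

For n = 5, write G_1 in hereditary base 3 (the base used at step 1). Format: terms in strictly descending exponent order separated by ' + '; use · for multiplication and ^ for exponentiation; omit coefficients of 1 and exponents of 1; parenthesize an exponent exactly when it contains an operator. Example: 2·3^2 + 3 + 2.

5 —HB2→ 2^2 + 1 —bump→ 3^3 + 1 = 28 —(−1)→ 27
27 —HB3→ 3^3 —bump→ 4^4 = 256 —(−1)→ 255

3^3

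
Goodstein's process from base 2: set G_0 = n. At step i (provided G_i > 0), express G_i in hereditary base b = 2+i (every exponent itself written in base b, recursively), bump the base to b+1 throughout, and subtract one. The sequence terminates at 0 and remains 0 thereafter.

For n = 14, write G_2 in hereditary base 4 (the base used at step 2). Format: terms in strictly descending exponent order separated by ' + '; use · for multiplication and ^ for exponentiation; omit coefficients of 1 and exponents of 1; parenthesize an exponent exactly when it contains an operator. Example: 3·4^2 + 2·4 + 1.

4^(4 + 1) + 4^4 + 1

(0) 14|_2 = 2^(2 + 1) + 2^2 + 2 ↦ 3^(3 + 1) + 3^3 + 3|_3 = 111 ⇒ 110
(1) 110|_3 = 3^(3 + 1) + 3^3 + 2 ↦ 4^(4 + 1) + 4^4 + 2|_4 = 1282 ⇒ 1281
(2) 1281|_4 = 4^(4 + 1) + 4^4 + 1 ↦ 5^(5 + 1) + 5^5 + 1|_5 = 18751 ⇒ 18750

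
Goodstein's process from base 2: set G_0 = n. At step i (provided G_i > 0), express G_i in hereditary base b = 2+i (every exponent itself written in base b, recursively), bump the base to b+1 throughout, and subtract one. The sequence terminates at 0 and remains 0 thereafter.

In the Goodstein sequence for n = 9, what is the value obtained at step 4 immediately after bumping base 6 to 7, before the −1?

base 2: 9 = 2^(2 + 1) + 1; at 3: 3^(3 + 1) + 1 = 82; next = 81
base 3: 81 = 3^(3 + 1); at 4: 4^(4 + 1) = 1024; next = 1023
base 4: 1023 = 3·4^4 + 3·4^3 + 3·4^2 + 3·4 + 3; at 5: 3·5^5 + 3·5^3 + 3·5^2 + 3·5 + 3 = 9843; next = 9842
base 5: 9842 = 3·5^5 + 3·5^3 + 3·5^2 + 3·5 + 2; at 6: 3·6^6 + 3·6^3 + 3·6^2 + 3·6 + 2 = 140744; next = 140743
base 6: 140743 = 3·6^6 + 3·6^3 + 3·6^2 + 3·6 + 1; at 7: 3·7^7 + 3·7^3 + 3·7^2 + 3·7 + 1 = 2471827; next = 2471826

2471827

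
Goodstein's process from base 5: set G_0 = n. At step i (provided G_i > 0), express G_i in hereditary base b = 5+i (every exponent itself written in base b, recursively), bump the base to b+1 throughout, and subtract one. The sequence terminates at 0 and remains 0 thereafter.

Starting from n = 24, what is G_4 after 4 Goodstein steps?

36

G_0 = 24. HB_5(24) = 4·5 + 4. Bump = 28. G_1 = 27.
G_1 = 27. HB_6(27) = 4·6 + 3. Bump = 31. G_2 = 30.
G_2 = 30. HB_7(30) = 4·7 + 2. Bump = 34. G_3 = 33.
G_3 = 33. HB_8(33) = 4·8 + 1. Bump = 37. G_4 = 36.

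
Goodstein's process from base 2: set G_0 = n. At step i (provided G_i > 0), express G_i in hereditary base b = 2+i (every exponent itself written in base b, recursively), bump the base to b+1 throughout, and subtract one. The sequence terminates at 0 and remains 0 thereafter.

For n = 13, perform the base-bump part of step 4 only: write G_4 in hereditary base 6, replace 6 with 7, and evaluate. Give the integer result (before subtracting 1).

base 2: 13 = 2^(2 + 1) + 2^2 + 1; at 3: 3^(3 + 1) + 3^3 + 1 = 109; next = 108
base 3: 108 = 3^(3 + 1) + 3^3; at 4: 4^(4 + 1) + 4^4 = 1280; next = 1279
base 4: 1279 = 4^(4 + 1) + 3·4^3 + 3·4^2 + 3·4 + 3; at 5: 5^(5 + 1) + 3·5^3 + 3·5^2 + 3·5 + 3 = 16093; next = 16092
base 5: 16092 = 5^(5 + 1) + 3·5^3 + 3·5^2 + 3·5 + 2; at 6: 6^(6 + 1) + 3·6^3 + 3·6^2 + 3·6 + 2 = 280712; next = 280711
base 6: 280711 = 6^(6 + 1) + 3·6^3 + 3·6^2 + 3·6 + 1; at 7: 7^(7 + 1) + 3·7^3 + 3·7^2 + 3·7 + 1 = 5765999; next = 5765998

5765999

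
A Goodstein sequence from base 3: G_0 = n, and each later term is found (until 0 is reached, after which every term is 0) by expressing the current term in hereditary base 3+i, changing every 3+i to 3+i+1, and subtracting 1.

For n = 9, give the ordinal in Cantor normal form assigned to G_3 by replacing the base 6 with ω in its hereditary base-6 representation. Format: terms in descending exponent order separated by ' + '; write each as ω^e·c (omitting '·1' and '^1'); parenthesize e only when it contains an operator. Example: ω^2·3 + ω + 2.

base 3: 9 = 3^2; at 4: 4^2 = 16; next = 15
base 4: 15 = 3·4 + 3; at 5: 3·5 + 3 = 18; next = 17
base 5: 17 = 3·5 + 2; at 6: 3·6 + 2 = 20; next = 19
base 6: 19 = 3·6 + 1; at 7: 3·7 + 1 = 22; next = 21

ω·3 + 1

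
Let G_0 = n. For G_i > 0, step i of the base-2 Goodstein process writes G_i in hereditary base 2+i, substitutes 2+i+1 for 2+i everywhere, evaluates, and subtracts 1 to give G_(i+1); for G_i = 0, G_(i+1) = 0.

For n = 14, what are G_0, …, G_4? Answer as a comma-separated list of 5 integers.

[0] 14 ≡ 2^(2 + 1) + 2^2 + 2 (base 2). Lift 3: 111. −1: 110.
[1] 110 ≡ 3^(3 + 1) + 3^3 + 2 (base 3). Lift 4: 1282. −1: 1281.
[2] 1281 ≡ 4^(4 + 1) + 4^4 + 1 (base 4). Lift 5: 18751. −1: 18750.
[3] 18750 ≡ 5^(5 + 1) + 5^5 (base 5). Lift 6: 326592. −1: 326591.

14, 110, 1281, 18750, 326591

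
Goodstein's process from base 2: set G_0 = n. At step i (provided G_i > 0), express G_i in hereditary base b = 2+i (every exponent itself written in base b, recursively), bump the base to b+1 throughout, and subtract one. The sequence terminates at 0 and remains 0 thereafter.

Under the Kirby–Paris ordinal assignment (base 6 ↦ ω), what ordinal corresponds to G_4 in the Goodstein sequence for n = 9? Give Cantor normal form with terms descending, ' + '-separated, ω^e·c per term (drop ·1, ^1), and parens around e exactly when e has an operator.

ω^ω·3 + ω^3·3 + ω^2·3 + ω·3 + 1

G_0=9  [base 2] 2^(2 + 1) + 1  →[2↦3]→  3^(3 + 1) + 1 = 82  −1 ⇒ G_1=81
G_1=81  [base 3] 3^(3 + 1)  →[3↦4]→  4^(4 + 1) = 1024  −1 ⇒ G_2=1023
G_2=1023  [base 4] 3·4^4 + 3·4^3 + 3·4^2 + 3·4 + 3  →[4↦5]→  3·5^5 + 3·5^3 + 3·5^2 + 3·5 + 3 = 9843  −1 ⇒ G_3=9842
G_3=9842  [base 5] 3·5^5 + 3·5^3 + 3·5^2 + 3·5 + 2  →[5↦6]→  3·6^6 + 3·6^3 + 3·6^2 + 3·6 + 2 = 140744  −1 ⇒ G_4=140743
G_4=140743  [base 6] 3·6^6 + 3·6^3 + 3·6^2 + 3·6 + 1  →[6↦7]→  3·7^7 + 3·7^3 + 3·7^2 + 3·7 + 1 = 2471827  −1 ⇒ G_5=2471826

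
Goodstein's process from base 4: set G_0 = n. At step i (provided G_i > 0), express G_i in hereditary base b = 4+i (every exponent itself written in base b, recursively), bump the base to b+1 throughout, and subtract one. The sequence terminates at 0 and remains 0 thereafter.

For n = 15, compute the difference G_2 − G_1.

i=0: 15 = 3·4 + 3 (b=4); 4→5: 3·5 + 3 = 18; 18−1 = 17
i=1: 17 = 3·5 + 2 (b=5); 5→6: 3·6 + 2 = 20; 20−1 = 19

2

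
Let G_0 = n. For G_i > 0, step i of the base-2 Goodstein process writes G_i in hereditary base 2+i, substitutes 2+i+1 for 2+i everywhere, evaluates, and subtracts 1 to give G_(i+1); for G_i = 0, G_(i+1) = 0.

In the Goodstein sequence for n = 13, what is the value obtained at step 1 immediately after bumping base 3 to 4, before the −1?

1280

i=0: 13 = 2^(2 + 1) + 2^2 + 1 (b=2); 2→3: 3^(3 + 1) + 3^3 + 1 = 109; 109−1 = 108
i=1: 108 = 3^(3 + 1) + 3^3 (b=3); 3→4: 4^(4 + 1) + 4^4 = 1280; 1280−1 = 1279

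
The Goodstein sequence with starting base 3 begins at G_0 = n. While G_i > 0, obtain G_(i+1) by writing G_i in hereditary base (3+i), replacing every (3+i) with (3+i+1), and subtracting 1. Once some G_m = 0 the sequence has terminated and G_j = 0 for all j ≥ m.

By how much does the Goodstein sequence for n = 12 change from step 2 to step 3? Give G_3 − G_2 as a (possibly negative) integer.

10

[0] 12 ≡ 3^2 + 3 (base 3). Lift 4: 20. −1: 19.
[1] 19 ≡ 4^2 + 3 (base 4). Lift 5: 28. −1: 27.
[2] 27 ≡ 5^2 + 2 (base 5). Lift 6: 38. −1: 37.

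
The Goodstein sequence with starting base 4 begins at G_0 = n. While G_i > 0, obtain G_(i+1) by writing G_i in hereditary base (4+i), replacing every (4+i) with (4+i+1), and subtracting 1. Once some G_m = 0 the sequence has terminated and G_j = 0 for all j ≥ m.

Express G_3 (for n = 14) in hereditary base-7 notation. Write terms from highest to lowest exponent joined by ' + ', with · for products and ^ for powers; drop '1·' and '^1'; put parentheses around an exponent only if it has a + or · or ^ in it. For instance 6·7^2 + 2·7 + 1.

step 0: 14 = 3·4 + 2; sub 5 for 4: 3·5 + 2; = 17; G_1 = 17−1 = 16
step 1: 16 = 3·5 + 1; sub 6 for 5: 3·6 + 1; = 19; G_2 = 19−1 = 18
step 2: 18 = 3·6; sub 7 for 6: 3·7; = 21; G_3 = 21−1 = 20

2·7 + 6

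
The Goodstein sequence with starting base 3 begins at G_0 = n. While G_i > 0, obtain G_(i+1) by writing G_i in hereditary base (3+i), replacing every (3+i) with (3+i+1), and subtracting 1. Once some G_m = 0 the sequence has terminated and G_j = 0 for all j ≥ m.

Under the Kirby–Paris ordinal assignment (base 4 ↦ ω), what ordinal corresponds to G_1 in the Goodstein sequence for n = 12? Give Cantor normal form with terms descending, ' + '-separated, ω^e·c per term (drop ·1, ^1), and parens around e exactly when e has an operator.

G_0 = 12. HB_3(12) = 3^2 + 3. Bump = 20. G_1 = 19.
G_1 = 19. HB_4(19) = 4^2 + 3. Bump = 28. G_2 = 27.

ω^2 + 3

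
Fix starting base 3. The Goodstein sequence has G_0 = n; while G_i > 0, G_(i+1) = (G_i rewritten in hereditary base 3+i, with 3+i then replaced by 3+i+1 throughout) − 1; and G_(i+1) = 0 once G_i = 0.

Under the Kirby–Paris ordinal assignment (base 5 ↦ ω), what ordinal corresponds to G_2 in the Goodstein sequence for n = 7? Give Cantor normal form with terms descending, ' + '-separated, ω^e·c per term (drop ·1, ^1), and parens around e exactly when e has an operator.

ω + 4

base 3: 7 = 2·3 + 1; at 4: 2·4 + 1 = 9; next = 8
base 4: 8 = 2·4; at 5: 2·5 = 10; next = 9
base 5: 9 = 5 + 4; at 6: 6 + 4 = 10; next = 9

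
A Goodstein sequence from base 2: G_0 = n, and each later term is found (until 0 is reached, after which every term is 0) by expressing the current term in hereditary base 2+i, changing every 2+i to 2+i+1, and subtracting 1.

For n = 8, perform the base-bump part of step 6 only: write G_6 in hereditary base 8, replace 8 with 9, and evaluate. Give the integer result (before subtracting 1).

G_0=8  [base 2] 2^(2 + 1)  →[2↦3]→  3^(3 + 1) = 81  −1 ⇒ G_1=80
G_1=80  [base 3] 2·3^3 + 2·3^2 + 2·3 + 2  →[3↦4]→  2·4^4 + 2·4^2 + 2·4 + 2 = 554  −1 ⇒ G_2=553
G_2=553  [base 4] 2·4^4 + 2·4^2 + 2·4 + 1  →[4↦5]→  2·5^5 + 2·5^2 + 2·5 + 1 = 6311  −1 ⇒ G_3=6310
G_3=6310  [base 5] 2·5^5 + 2·5^2 + 2·5  →[5↦6]→  2·6^6 + 2·6^2 + 2·6 = 93396  −1 ⇒ G_4=93395
G_4=93395  [base 6] 2·6^6 + 2·6^2 + 6 + 5  →[6↦7]→  2·7^7 + 2·7^2 + 7 + 5 = 1647196  −1 ⇒ G_5=1647195
G_5=1647195  [base 7] 2·7^7 + 2·7^2 + 7 + 4  →[7↦8]→  2·8^8 + 2·8^2 + 8 + 4 = 33554572  −1 ⇒ G_6=33554571
G_6=33554571  [base 8] 2·8^8 + 2·8^2 + 8 + 3  →[8↦9]→  2·9^9 + 2·9^2 + 9 + 3 = 774841152  −1 ⇒ G_7=774841151

774841152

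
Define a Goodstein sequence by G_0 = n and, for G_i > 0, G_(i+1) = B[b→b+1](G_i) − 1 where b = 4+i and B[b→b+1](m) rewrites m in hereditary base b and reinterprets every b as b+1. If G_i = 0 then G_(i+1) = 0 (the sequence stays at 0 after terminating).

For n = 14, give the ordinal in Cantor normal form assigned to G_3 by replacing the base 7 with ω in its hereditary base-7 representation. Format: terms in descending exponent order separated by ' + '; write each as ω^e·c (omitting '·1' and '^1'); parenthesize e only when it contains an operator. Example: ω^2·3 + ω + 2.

ω·2 + 6

G_0 = 14. HB_4(14) = 3·4 + 2. Bump = 17. G_1 = 16.
G_1 = 16. HB_5(16) = 3·5 + 1. Bump = 19. G_2 = 18.
G_2 = 18. HB_6(18) = 3·6. Bump = 21. G_3 = 20.
G_3 = 20. HB_7(20) = 2·7 + 6. Bump = 22. G_4 = 21.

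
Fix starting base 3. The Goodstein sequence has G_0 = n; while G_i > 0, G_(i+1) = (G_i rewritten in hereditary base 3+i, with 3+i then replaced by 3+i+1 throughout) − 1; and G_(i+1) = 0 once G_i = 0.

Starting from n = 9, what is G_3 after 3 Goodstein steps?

G_0 = 9. HB_3(9) = 3^2. Bump = 16. G_1 = 15.
G_1 = 15. HB_4(15) = 3·4 + 3. Bump = 18. G_2 = 17.
G_2 = 17. HB_5(17) = 3·5 + 2. Bump = 20. G_3 = 19.
G_3 = 19. HB_6(19) = 3·6 + 1. Bump = 22. G_4 = 21.

19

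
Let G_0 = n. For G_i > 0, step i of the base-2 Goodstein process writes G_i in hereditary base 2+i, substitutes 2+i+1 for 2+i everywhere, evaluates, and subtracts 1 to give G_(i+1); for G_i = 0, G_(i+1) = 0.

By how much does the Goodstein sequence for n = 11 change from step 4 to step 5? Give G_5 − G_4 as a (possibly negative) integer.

step 0: 11 = 2^(2 + 1) + 2 + 1; sub 3 for 2: 3^(3 + 1) + 3 + 1; = 85; G_1 = 85−1 = 84
step 1: 84 = 3^(3 + 1) + 3; sub 4 for 3: 4^(4 + 1) + 4; = 1028; G_2 = 1028−1 = 1027
step 2: 1027 = 4^(4 + 1) + 3; sub 5 for 4: 5^(5 + 1) + 3; = 15628; G_3 = 15628−1 = 15627
step 3: 15627 = 5^(5 + 1) + 2; sub 6 for 5: 6^(6 + 1) + 2; = 279938; G_4 = 279938−1 = 279937
step 4: 279937 = 6^(6 + 1) + 1; sub 7 for 6: 7^(7 + 1) + 1; = 5764802; G_5 = 5764802−1 = 5764801

5484864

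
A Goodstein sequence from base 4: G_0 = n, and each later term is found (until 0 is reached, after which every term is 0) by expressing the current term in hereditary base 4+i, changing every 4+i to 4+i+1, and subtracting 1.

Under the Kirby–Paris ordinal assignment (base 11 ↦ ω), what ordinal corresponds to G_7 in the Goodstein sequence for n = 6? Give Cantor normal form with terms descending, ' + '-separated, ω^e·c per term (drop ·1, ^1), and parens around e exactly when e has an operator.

i=0: 6 = 4 + 2 (b=4); 4→5: 5 + 2 = 7; 7−1 = 6
i=1: 6 = 5 + 1 (b=5); 5→6: 6 + 1 = 7; 7−1 = 6
i=2: 6 = 6 (b=6); 6→7: 7 = 7; 7−1 = 6
i=3: 6 = 6 (b=7); 7→8: 6 = 6; 6−1 = 5
i=4: 5 = 5 (b=8); 8→9: 5 = 5; 5−1 = 4
i=5: 4 = 4 (b=9); 9→10: 4 = 4; 4−1 = 3
i=6: 3 = 3 (b=10); 10→11: 3 = 3; 3−1 = 2

2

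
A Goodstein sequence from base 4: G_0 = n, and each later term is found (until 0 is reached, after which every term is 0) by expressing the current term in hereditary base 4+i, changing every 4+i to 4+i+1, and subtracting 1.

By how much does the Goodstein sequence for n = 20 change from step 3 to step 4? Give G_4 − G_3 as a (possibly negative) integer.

14

(0) 20|_4 = 4^2 + 4 ↦ 5^2 + 5|_5 = 30 ⇒ 29
(1) 29|_5 = 5^2 + 4 ↦ 6^2 + 4|_6 = 40 ⇒ 39
(2) 39|_6 = 6^2 + 3 ↦ 7^2 + 3|_7 = 52 ⇒ 51
(3) 51|_7 = 7^2 + 2 ↦ 8^2 + 2|_8 = 66 ⇒ 65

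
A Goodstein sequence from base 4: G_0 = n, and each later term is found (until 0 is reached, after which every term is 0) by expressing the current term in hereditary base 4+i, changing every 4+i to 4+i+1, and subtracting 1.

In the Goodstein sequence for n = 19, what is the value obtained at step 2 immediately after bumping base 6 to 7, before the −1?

50

G_0 = 19. HB_4(19) = 4^2 + 3. Bump = 28. G_1 = 27.
G_1 = 27. HB_5(27) = 5^2 + 2. Bump = 38. G_2 = 37.
G_2 = 37. HB_6(37) = 6^2 + 1. Bump = 50. G_3 = 49.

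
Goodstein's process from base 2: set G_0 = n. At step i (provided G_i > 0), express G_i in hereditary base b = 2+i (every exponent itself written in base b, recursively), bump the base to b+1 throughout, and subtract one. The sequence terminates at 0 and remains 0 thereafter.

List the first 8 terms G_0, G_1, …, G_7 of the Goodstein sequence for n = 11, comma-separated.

11, 84, 1027, 15627, 279937, 5764801, 134217727, 2749609302

[0] 11 ≡ 2^(2 + 1) + 2 + 1 (base 2). Lift 3: 85. −1: 84.
[1] 84 ≡ 3^(3 + 1) + 3 (base 3). Lift 4: 1028. −1: 1027.
[2] 1027 ≡ 4^(4 + 1) + 3 (base 4). Lift 5: 15628. −1: 15627.
[3] 15627 ≡ 5^(5 + 1) + 2 (base 5). Lift 6: 279938. −1: 279937.
[4] 279937 ≡ 6^(6 + 1) + 1 (base 6). Lift 7: 5764802. −1: 5764801.
[5] 5764801 ≡ 7^(7 + 1) (base 7). Lift 8: 134217728. −1: 134217727.
[6] 134217727 ≡ 7·8^8 + 7·8^7 + 7·8^6 + 7·8^5 + 7·8^4 + 7·8^3 + 7·8^2 + 7·8 + 7 (base 8). Lift 9: 2749609303. −1: 2749609302.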